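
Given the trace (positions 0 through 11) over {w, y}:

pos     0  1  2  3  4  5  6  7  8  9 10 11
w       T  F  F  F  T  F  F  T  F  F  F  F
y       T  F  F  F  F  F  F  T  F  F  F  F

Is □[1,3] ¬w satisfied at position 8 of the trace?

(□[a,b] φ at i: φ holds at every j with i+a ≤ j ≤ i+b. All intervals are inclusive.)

Check ¬w at every j in [9,11]:
  j=9: true
  j=10: true
  j=11: true
All positions satisfy it → formula holds.

Holds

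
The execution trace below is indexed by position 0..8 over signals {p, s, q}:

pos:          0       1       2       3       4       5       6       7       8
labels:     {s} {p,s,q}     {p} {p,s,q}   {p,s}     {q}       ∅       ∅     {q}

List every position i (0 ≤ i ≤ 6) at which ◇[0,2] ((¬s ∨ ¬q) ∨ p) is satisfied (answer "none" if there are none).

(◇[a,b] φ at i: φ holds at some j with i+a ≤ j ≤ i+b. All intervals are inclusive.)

0, 1, 2, 3, 4, 5, 6

Evaluate at each i in [0,6]:
  i=0: ✓ (witness j=0)
  i=1: ✓ (witness j=1)
  i=2: ✓ (witness j=2)
  i=3: ✓ (witness j=3)
  i=4: ✓ (witness j=4)
  i=5: ✓ (witness j=5)
  i=6: ✓ (witness j=6)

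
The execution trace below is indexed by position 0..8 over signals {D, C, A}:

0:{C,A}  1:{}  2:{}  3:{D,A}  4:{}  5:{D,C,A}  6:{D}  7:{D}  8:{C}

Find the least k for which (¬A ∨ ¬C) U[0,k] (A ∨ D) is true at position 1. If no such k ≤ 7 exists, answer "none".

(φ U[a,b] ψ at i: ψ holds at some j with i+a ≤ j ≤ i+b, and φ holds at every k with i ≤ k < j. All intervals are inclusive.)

2

Need earliest j ≥ 1 with (A ∨ D), and (¬A ∨ ¬C) at every k in [1,j-1].
  j=1: rhs fails.
  j=2: rhs fails.
  j=3: rhs holds; lhs holds on [1,2]. k = 2.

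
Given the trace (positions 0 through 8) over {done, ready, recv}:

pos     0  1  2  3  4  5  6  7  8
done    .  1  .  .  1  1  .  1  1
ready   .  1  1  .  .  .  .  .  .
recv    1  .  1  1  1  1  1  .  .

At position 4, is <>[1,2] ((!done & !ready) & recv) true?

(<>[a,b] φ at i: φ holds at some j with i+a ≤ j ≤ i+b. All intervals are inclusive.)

True

Check ((!done & !ready) & recv) at each j in [5,6]:
  j=5: false
  j=6: true
Found at j=6 → formula holds.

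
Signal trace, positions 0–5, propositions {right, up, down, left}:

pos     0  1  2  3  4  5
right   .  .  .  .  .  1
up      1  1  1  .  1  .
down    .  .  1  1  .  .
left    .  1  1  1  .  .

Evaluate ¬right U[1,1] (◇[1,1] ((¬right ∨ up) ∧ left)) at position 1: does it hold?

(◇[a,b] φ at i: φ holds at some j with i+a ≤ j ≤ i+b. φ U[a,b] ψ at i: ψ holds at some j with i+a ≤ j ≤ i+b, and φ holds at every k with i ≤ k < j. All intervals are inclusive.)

Need some j in [2,2] with ◇[1,1] ((¬right ∨ up) ∧ left), and ¬right at every k in [1,j-1].
  j=2: ◇[1,1] ((¬right ∨ up) ∧ left) holds; ¬right holds at every k in [1,1] → satisfied.

True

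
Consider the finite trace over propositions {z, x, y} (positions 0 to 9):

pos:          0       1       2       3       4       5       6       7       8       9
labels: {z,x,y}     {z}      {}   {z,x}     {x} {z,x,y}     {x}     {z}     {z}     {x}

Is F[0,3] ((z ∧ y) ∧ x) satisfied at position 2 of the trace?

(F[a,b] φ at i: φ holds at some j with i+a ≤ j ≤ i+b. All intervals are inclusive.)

Check ((z ∧ y) ∧ x) at each j in [2,5]:
  j=2: false
  j=3: false
  j=4: false
  j=5: true
Found at j=5 → formula holds.

Yes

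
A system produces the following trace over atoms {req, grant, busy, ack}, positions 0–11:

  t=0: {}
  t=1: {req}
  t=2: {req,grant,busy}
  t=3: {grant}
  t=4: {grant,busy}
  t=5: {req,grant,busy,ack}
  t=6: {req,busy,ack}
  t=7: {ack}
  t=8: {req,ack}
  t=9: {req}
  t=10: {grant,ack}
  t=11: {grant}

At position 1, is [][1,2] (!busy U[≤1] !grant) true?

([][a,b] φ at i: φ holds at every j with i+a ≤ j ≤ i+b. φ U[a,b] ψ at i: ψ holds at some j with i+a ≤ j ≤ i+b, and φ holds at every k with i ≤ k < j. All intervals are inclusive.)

Check (!busy U[≤1] !grant) at every j in [2,3]:
  j=2: fails
  j=3: fails
Fails at j=2 → formula fails.

Does not hold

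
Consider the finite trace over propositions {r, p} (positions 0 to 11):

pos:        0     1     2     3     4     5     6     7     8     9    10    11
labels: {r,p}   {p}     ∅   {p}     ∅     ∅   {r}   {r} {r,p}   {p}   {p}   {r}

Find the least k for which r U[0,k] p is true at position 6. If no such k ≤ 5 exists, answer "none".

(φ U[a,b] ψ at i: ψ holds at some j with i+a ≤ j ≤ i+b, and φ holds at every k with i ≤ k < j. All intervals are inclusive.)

Need earliest j ≥ 6 with p, and r at every k in [6,j-1].
  j=6: rhs fails.
  j=7: rhs fails.
  j=8: rhs holds; lhs holds on [6,7]. k = 2.

2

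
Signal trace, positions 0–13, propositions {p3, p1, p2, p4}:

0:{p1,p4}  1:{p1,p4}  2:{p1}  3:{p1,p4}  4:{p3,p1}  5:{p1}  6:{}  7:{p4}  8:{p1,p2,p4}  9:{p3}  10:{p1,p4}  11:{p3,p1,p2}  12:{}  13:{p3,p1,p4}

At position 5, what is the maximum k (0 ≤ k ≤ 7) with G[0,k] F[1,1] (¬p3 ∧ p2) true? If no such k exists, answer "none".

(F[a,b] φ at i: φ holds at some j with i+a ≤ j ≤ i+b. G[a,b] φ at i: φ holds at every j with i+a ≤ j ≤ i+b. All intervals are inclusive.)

F[1,1] (¬p3 ∧ p2) must hold from j=5 onward; find where it first fails.
  j=5: fails → no k works.

none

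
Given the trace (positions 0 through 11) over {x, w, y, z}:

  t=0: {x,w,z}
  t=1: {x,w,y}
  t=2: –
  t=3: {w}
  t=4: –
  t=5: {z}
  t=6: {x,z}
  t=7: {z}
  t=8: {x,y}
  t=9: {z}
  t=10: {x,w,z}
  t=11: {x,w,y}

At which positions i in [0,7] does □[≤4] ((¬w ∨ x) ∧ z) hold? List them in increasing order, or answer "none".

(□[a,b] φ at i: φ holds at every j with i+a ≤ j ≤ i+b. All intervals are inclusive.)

Evaluate at each i in [0,7]:
  i=0: ✗ (fails at j=1)
  i=1: ✗ (fails at j=1)
  i=2: ✗ (fails at j=2)
  i=3: ✗ (fails at j=3)
  i=4: ✗ (fails at j=4)
  i=5: ✗ (fails at j=8)
  i=6: ✗ (fails at j=8)
  i=7: ✗ (fails at j=8)

none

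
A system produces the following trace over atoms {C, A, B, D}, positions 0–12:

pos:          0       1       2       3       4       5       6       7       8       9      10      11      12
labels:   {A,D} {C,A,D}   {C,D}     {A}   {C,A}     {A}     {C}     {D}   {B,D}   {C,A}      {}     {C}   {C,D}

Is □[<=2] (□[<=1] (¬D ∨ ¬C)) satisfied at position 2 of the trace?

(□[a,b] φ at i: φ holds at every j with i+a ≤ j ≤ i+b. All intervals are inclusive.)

Check □[<=1] (¬D ∨ ¬C) at every j in [2,4]:
  j=2: fails at 2
  j=3: holds on [3,4]
  j=4: holds on [4,5]
Fails at j=2 → formula fails.

Does not hold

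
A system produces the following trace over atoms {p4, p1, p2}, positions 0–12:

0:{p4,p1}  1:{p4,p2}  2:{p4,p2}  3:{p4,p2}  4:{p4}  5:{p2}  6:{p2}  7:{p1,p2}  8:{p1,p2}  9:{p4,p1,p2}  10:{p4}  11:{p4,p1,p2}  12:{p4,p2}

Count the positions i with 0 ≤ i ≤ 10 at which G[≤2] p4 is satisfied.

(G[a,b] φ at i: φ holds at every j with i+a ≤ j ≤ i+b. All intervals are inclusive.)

5

Evaluate at each i in [0,10]:
  i=0: ✓ (all of [0,2])
  i=1: ✓ (all of [1,3])
  i=2: ✓ (all of [2,4])
  i=3: ✗ (fails at j=5)
  i=4: ✗ (fails at j=5)
  i=5: ✗ (fails at j=5)
  i=6: ✗ (fails at j=6)
  i=7: ✗ (fails at j=7)
  i=8: ✗ (fails at j=8)
  i=9: ✓ (all of [9,11])
  i=10: ✓ (all of [10,12])
Positions where it holds: {0, 1, 2, 9, 10} → 5.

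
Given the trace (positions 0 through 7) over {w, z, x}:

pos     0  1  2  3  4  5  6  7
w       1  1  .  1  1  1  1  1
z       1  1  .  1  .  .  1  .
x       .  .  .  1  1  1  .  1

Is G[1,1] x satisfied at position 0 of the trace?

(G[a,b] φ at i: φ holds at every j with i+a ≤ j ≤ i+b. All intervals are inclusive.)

Does not hold

Check x at every j in [1,1]:
  j=1: false
Fails at j=1 → formula fails.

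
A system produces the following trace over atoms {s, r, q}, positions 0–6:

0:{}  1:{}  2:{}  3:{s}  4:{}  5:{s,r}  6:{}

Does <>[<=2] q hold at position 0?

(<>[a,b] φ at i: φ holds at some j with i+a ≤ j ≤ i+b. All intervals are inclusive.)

No

Check q at each j in [0,2]:
  j=0: false
  j=1: false
  j=2: false
No position in the window satisfies it → formula fails.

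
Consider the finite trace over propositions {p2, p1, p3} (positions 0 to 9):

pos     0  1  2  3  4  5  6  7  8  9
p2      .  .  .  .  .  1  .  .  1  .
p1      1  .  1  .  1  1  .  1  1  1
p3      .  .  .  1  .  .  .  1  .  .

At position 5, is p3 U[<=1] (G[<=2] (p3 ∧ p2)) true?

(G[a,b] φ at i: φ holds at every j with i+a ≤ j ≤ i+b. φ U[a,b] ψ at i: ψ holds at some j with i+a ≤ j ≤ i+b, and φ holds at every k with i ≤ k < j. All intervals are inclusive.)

Need some j in [5,6] with G[<=2] (p3 ∧ p2), and p3 at every k in [5,j-1].
  j=5: G[<=2] (p3 ∧ p2) — fails at 5.
  j=6: G[<=2] (p3 ∧ p2) — fails at 6.
No j in the window works → until fails.

Does not hold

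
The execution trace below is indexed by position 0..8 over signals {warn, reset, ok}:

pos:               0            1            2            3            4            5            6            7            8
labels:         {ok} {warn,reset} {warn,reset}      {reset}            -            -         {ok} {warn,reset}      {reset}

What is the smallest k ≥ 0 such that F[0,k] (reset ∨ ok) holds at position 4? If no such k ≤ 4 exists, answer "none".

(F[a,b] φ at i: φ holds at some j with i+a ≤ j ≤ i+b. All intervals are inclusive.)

Scan j = 4,5,… for (reset ∨ ok):
  j=4: fails
  j=5: fails
  j=6: holds
First hit at j=6, so smallest k = 6-4 = 2.

2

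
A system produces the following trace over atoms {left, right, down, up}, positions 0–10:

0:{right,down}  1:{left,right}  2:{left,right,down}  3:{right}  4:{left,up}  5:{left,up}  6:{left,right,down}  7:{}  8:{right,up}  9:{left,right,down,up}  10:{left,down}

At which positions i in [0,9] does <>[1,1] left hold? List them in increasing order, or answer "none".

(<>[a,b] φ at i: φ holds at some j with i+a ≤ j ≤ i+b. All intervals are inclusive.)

0, 1, 3, 4, 5, 8, 9

Evaluate at each i in [0,9]:
  i=0: ✓ (witness j=1)
  i=1: ✓ (witness j=2)
  i=2: ✗ (none in [3,3])
  i=3: ✓ (witness j=4)
  i=4: ✓ (witness j=5)
  i=5: ✓ (witness j=6)
  i=6: ✗ (none in [7,7])
  i=7: ✗ (none in [8,8])
  i=8: ✓ (witness j=9)
  i=9: ✓ (witness j=10)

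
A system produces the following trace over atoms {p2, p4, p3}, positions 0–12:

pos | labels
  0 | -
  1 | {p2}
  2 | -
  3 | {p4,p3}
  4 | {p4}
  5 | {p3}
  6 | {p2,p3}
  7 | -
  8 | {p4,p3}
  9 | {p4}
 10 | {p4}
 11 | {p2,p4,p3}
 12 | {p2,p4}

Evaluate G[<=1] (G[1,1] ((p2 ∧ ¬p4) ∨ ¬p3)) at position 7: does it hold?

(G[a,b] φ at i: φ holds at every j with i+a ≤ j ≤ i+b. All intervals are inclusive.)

No

Check G[1,1] ((p2 ∧ ¬p4) ∨ ¬p3) at every j in [7,8]:
  j=7: fails at 8
  j=8: holds on [9,9]
Fails at j=7 → formula fails.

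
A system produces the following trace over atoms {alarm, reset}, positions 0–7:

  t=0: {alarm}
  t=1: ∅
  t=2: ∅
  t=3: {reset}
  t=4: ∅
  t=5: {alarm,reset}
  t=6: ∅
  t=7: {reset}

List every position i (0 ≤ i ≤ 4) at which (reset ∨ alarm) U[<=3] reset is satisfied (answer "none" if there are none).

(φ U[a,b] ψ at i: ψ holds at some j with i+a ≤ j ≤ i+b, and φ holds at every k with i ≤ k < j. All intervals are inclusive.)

3

Evaluate at each i in [0,4]:
  i=0: ✗ (lhs fails at k=1 before rhs at j=3)
  i=1: ✗ (lhs fails at k=1 before rhs at j=3)
  i=2: ✗ (lhs fails at k=2 before rhs at j=3)
  i=3: ✓ (rhs at j=3)
  i=4: ✗ (lhs fails at k=4 before rhs at j=5)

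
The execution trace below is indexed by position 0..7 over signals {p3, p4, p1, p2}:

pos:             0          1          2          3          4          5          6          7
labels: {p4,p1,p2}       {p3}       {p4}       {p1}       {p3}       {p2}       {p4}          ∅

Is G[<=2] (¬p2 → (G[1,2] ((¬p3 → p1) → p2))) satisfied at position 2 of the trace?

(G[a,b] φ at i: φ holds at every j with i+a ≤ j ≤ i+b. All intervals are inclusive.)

Check (¬p2 → (G[1,2] ((¬p3 → p1) → p2))) at every j in [2,4]:
  j=2: antecedent true; consequent fails at 3 → ✗
  j=3: antecedent true; consequent fails at 4 → ✗
  j=4: antecedent true; consequent holds on [5,6] → ✓
Fails at j=2 → formula fails.

False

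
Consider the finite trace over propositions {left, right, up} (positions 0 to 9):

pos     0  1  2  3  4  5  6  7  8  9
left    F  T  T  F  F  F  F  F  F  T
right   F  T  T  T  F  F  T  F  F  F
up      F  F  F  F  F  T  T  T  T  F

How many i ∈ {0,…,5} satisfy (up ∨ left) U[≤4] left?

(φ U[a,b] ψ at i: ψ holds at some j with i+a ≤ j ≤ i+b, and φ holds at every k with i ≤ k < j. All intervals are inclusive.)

Evaluate at each i in [0,5]:
  i=0: ✗ (lhs fails at k=0 before rhs at j=1)
  i=1: ✓ (rhs at j=1)
  i=2: ✓ (rhs at j=2)
  i=3: ✗ (no rhs in [3,7])
  i=4: ✗ (no rhs in [4,8])
  i=5: ✓ (rhs at j=9; lhs holds on [5,8])
Positions where it holds: {1, 2, 5} → 3.

3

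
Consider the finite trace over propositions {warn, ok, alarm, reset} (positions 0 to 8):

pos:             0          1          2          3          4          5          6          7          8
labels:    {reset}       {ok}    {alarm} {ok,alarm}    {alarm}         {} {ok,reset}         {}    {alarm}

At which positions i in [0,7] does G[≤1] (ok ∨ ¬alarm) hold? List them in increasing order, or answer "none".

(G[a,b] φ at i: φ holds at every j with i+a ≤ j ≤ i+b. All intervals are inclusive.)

Evaluate at each i in [0,7]:
  i=0: ✓ (all of [0,1])
  i=1: ✗ (fails at j=2)
  i=2: ✗ (fails at j=2)
  i=3: ✗ (fails at j=4)
  i=4: ✗ (fails at j=4)
  i=5: ✓ (all of [5,6])
  i=6: ✓ (all of [6,7])
  i=7: ✗ (fails at j=8)

0, 5, 6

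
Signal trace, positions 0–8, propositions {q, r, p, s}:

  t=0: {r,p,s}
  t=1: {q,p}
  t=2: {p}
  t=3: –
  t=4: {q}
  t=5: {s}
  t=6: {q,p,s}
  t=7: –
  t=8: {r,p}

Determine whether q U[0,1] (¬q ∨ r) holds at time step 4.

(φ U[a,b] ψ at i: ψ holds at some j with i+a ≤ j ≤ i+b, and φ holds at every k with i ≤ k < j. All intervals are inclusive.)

Holds

Need some j in [4,5] with (¬q ∨ r), and q at every k in [4,j-1].
  j=4: (¬q ∨ r) false.
  j=5: (¬q ∨ r) holds; q holds at every k in [4,4] → satisfied.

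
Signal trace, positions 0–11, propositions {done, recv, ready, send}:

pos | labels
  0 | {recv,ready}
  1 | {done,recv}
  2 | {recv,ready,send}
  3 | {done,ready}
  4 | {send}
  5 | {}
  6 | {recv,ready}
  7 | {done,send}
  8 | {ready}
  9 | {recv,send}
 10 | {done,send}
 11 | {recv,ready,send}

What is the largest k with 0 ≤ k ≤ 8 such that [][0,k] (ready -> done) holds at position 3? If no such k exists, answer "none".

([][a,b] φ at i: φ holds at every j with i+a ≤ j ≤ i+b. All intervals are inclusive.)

2

(ready -> done) must hold from j=3 onward; find where it first fails.
  j=3: holds
  j=4: holds
  j=5: holds
  j=6: fails
Holds on [3,5], so largest k = 2.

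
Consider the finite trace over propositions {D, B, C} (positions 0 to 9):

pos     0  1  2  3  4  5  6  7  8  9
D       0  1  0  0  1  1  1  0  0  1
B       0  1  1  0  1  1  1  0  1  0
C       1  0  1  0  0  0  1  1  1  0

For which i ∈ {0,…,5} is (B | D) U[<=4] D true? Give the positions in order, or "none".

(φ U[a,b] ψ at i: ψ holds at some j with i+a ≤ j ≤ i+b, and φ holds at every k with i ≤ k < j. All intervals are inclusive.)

Evaluate at each i in [0,5]:
  i=0: ✗ (lhs fails at k=0 before rhs at j=1)
  i=1: ✓ (rhs at j=1)
  i=2: ✗ (lhs fails at k=3 before rhs at j=4)
  i=3: ✗ (lhs fails at k=3 before rhs at j=4)
  i=4: ✓ (rhs at j=4)
  i=5: ✓ (rhs at j=5)

1, 4, 5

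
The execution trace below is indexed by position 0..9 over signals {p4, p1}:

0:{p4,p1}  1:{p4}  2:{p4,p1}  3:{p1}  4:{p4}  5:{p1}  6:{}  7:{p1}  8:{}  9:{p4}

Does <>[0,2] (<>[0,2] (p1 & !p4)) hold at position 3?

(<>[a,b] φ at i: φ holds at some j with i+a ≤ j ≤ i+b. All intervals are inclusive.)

Check <>[0,2] (p1 & !p4) at each j in [3,5]:
  j=3: holds (witness at 3)
  j=4: holds (witness at 5)
  j=5: holds (witness at 5)
Found at j=3 → formula holds.

True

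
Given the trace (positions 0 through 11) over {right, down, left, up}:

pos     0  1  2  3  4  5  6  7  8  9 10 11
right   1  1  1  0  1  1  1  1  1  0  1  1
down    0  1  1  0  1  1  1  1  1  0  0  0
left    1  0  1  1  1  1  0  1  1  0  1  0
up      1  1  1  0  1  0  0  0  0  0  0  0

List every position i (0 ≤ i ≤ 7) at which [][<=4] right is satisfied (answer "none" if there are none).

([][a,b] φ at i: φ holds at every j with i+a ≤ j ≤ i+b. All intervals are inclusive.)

Evaluate at each i in [0,7]:
  i=0: ✗ (fails at j=3)
  i=1: ✗ (fails at j=3)
  i=2: ✗ (fails at j=3)
  i=3: ✗ (fails at j=3)
  i=4: ✓ (all of [4,8])
  i=5: ✗ (fails at j=9)
  i=6: ✗ (fails at j=9)
  i=7: ✗ (fails at j=9)

4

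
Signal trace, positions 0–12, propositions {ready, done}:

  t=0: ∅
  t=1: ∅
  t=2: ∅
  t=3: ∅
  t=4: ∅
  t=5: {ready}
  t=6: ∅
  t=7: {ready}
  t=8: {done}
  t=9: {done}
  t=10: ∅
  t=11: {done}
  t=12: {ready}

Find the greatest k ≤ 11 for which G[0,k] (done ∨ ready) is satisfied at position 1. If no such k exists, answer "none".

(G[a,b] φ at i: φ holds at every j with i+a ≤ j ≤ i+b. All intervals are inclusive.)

none

(done ∨ ready) must hold from j=1 onward; find where it first fails.
  j=1: fails → no k works.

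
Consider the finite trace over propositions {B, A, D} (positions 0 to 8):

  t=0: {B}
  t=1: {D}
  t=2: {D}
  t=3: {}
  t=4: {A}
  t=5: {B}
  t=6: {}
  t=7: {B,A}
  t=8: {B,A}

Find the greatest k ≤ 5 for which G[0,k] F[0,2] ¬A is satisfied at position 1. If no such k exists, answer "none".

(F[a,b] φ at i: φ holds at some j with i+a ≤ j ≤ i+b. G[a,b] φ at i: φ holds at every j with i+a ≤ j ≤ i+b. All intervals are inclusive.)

F[0,2] ¬A must hold from j=1 onward; find where it first fails.
  j=1: holds
  j=2: holds
  j=3: holds
  j=4: holds
  j=5: holds
  j=6: holds
Holds through j=6; largest k = 5.

5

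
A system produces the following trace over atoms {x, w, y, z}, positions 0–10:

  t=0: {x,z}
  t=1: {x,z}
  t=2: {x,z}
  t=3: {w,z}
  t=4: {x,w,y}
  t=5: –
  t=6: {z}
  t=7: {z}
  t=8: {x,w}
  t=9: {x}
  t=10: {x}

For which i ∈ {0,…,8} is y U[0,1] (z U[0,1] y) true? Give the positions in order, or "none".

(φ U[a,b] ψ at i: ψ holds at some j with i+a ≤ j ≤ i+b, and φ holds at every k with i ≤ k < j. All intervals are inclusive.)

Evaluate at each i in [0,8]:
  i=0: ✗ (no rhs in [0,1])
  i=1: ✗ (no rhs in [1,2])
  i=2: ✗ (lhs fails at k=2 before rhs at j=3)
  i=3: ✓ (rhs at j=3)
  i=4: ✓ (rhs at j=4)
  i=5: ✗ (no rhs in [5,6])
  i=6: ✗ (no rhs in [6,7])
  i=7: ✗ (no rhs in [7,8])
  i=8: ✗ (no rhs in [8,9])

3, 4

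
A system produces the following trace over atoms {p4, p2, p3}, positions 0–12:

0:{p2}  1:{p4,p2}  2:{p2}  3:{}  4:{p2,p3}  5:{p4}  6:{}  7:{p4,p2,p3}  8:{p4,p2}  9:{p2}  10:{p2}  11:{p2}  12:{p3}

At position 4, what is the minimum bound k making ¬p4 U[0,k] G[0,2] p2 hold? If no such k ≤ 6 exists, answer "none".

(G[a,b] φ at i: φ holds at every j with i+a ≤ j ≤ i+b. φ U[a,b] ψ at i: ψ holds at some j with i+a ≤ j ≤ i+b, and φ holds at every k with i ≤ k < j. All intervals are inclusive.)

none

Need earliest j ≥ 4 with G[0,2] p2, and ¬p4 at every k in [4,j-1].
  j=4: rhs fails.
  j=5: rhs fails.
  j=6: rhs fails.
  j=7: rhs holds but lhs fails at k=5.
  j=8: rhs holds but lhs fails at k=5.
  j=9: rhs holds but lhs fails at k=5.
  j=10: rhs fails.
No witness within the range → none.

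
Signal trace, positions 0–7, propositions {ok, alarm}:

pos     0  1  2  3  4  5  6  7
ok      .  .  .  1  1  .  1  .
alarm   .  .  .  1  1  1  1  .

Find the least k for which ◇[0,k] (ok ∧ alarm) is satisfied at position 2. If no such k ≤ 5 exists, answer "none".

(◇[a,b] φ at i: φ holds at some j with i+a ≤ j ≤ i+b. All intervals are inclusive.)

Scan j = 2,3,… for (ok ∧ alarm):
  j=2: fails
  j=3: holds
First hit at j=3, so smallest k = 3-2 = 1.

1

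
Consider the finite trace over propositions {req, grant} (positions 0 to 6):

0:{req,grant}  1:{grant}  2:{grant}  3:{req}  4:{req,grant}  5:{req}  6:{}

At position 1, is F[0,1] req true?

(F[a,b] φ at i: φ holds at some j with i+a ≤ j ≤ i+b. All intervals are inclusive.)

No

Check req at each j in [1,2]:
  j=1: false
  j=2: false
No position in the window satisfies it → formula fails.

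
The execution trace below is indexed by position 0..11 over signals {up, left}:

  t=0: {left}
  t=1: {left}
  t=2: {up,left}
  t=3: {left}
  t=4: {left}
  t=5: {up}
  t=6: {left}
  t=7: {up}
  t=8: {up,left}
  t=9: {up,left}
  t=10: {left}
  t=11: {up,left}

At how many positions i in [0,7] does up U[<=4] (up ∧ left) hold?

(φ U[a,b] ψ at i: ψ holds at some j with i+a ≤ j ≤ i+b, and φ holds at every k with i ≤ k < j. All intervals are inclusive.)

Evaluate at each i in [0,7]:
  i=0: ✗ (lhs fails at k=0 before rhs at j=2)
  i=1: ✗ (lhs fails at k=1 before rhs at j=2)
  i=2: ✓ (rhs at j=2)
  i=3: ✗ (no rhs in [3,7])
  i=4: ✗ (lhs fails at k=4 before rhs at j=8)
  i=5: ✗ (lhs fails at k=6 before rhs at j=8)
  i=6: ✗ (lhs fails at k=6 before rhs at j=8)
  i=7: ✓ (rhs at j=8; lhs holds on [7,7])
Positions where it holds: {2, 7} → 2.

2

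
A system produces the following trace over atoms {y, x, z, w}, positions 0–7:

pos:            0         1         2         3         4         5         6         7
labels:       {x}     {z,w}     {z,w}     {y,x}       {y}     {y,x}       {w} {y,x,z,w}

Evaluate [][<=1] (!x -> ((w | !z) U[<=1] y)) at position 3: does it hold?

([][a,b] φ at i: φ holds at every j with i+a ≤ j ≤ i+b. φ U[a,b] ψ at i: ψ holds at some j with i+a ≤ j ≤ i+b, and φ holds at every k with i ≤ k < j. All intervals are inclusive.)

True

Check (!x -> ((w | !z) U[<=1] y)) at every j in [3,4]:
  j=3: antecedent false → ✓
  j=4: antecedent true; consequent holds → ✓
All positions satisfy it → formula holds.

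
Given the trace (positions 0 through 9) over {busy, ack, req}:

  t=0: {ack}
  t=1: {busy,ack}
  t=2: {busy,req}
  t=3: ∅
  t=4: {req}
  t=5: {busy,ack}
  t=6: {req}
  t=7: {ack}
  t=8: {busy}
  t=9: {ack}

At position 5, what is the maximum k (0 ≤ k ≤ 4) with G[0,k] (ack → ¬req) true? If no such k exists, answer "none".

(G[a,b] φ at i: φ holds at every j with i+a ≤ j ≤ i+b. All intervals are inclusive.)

(ack → ¬req) must hold from j=5 onward; find where it first fails.
  j=5: holds
  j=6: holds
  j=7: holds
  j=8: holds
  j=9: holds
Holds through j=9; largest k = 4.

4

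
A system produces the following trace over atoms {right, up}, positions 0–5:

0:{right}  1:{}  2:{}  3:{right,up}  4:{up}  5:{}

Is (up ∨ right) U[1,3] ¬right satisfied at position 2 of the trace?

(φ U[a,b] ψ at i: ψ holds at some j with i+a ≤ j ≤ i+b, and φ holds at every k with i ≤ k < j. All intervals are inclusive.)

Does not hold

Need some j in [3,5] with ¬right, and (up ∨ right) at every k in [2,j-1].
  j=3: ¬right false.
  j=4: ¬right holds, but (up ∨ right) fails at k=2 → not this j.
  j=5: ¬right holds, but (up ∨ right) fails at k=2 → not this j.
No j in the window works → until fails.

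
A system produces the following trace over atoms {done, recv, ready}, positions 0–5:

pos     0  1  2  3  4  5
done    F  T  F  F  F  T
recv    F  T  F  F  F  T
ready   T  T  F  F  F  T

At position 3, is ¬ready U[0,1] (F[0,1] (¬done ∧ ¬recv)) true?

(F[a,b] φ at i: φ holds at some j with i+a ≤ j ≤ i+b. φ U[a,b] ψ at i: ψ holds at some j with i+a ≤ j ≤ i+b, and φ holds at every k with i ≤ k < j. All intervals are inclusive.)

Yes

Need some j in [3,4] with F[0,1] (¬done ∧ ¬recv), and ¬ready at every k in [3,j-1].
  j=3: F[0,1] (¬done ∧ ¬recv) holds; no prefix to check → satisfied.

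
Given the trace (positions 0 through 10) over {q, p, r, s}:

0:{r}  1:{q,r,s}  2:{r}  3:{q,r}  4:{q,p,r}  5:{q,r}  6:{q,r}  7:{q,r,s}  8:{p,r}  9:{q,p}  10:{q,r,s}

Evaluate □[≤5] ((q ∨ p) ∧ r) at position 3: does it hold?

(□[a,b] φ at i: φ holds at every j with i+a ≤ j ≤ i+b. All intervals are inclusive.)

Check ((q ∨ p) ∧ r) at every j in [3,8]:
  j=3: true
  j=4: true
  j=5: true
  j=6: true
  j=7: true
  j=8: true
All positions satisfy it → formula holds.

Holds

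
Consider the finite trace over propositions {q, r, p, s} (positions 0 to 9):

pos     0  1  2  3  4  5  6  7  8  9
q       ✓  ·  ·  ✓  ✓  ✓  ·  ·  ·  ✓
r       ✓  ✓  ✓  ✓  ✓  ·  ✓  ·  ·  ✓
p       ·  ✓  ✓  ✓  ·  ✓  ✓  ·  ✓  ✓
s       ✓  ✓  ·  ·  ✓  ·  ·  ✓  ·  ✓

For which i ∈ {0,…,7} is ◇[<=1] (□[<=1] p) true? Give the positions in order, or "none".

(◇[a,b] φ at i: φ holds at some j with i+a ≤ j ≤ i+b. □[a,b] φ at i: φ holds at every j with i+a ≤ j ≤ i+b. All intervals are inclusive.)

0, 1, 2, 4, 5, 7

Evaluate at each i in [0,7]:
  i=0: ✓ (witness j=1)
  i=1: ✓ (witness j=1)
  i=2: ✓ (witness j=2)
  i=3: ✗ (none in [3,4])
  i=4: ✓ (witness j=5)
  i=5: ✓ (witness j=5)
  i=6: ✗ (none in [6,7])
  i=7: ✓ (witness j=8)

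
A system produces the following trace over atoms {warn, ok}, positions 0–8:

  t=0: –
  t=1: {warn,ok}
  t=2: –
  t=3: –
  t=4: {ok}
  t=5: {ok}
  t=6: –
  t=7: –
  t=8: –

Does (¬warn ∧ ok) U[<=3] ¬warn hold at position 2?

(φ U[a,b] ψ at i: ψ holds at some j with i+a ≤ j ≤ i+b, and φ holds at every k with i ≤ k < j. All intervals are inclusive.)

True

Need some j in [2,5] with ¬warn, and (¬warn ∧ ok) at every k in [2,j-1].
  j=2: ¬warn holds; no prefix to check → satisfied.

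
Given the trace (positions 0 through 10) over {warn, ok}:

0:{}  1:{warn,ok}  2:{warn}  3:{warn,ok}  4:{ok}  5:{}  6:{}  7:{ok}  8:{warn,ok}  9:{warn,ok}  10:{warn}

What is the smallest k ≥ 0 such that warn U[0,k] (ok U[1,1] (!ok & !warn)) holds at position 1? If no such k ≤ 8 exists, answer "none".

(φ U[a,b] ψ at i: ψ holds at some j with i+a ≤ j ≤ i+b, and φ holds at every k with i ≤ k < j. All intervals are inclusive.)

3

Need earliest j ≥ 1 with (ok U[1,1] (!ok & !warn)), and warn at every k in [1,j-1].
  j=1: rhs fails.
  j=2: rhs fails.
  j=3: rhs fails.
  j=4: rhs holds; lhs holds on [1,3]. k = 3.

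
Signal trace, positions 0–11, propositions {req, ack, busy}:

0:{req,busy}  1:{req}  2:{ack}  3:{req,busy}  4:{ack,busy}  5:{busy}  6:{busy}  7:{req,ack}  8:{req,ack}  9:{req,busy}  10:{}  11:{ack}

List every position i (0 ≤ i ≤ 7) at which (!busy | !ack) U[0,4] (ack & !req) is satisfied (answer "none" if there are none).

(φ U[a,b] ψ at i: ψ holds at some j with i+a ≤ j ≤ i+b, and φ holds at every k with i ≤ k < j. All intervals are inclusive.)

0, 1, 2, 3, 4, 7

Evaluate at each i in [0,7]:
  i=0: ✓ (rhs at j=2; lhs holds on [0,1])
  i=1: ✓ (rhs at j=2; lhs holds on [1,1])
  i=2: ✓ (rhs at j=2)
  i=3: ✓ (rhs at j=4; lhs holds on [3,3])
  i=4: ✓ (rhs at j=4)
  i=5: ✗ (no rhs in [5,9])
  i=6: ✗ (no rhs in [6,10])
  i=7: ✓ (rhs at j=11; lhs holds on [7,10])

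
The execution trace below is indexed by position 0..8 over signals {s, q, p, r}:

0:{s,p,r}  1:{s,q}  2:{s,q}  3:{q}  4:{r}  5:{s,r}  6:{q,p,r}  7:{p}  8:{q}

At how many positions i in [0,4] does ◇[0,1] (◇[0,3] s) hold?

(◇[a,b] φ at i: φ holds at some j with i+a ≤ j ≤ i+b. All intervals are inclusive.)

Evaluate at each i in [0,4]:
  i=0: ✓ (witness j=0)
  i=1: ✓ (witness j=1)
  i=2: ✓ (witness j=2)
  i=3: ✓ (witness j=3)
  i=4: ✓ (witness j=4)
Positions where it holds: {0, 1, 2, 3, 4} → 5.

5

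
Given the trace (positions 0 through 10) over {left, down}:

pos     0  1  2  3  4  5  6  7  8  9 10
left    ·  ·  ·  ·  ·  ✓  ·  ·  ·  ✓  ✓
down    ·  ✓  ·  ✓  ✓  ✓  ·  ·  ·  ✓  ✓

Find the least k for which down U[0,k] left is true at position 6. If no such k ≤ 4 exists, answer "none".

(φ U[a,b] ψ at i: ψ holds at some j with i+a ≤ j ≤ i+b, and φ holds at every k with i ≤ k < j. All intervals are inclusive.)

Need earliest j ≥ 6 with left, and down at every k in [6,j-1].
  j=6: rhs fails.
  j=7: rhs fails.
  j=8: rhs fails.
  j=9: rhs holds but lhs fails at k=6.
  j=10: rhs holds but lhs fails at k=6.
No witness within the range → none.

none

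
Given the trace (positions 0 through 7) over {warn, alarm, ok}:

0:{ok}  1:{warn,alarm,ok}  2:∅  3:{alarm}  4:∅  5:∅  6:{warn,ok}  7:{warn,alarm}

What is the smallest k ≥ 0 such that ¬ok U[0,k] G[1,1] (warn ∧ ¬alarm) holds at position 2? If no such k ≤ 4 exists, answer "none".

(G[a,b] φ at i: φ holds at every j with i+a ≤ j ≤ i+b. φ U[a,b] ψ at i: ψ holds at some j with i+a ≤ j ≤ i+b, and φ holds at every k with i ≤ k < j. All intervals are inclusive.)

Need earliest j ≥ 2 with G[1,1] (warn ∧ ¬alarm), and ¬ok at every k in [2,j-1].
  j=2: rhs fails.
  j=3: rhs fails.
  j=4: rhs fails.
  j=5: rhs holds; lhs holds on [2,4]. k = 3.

3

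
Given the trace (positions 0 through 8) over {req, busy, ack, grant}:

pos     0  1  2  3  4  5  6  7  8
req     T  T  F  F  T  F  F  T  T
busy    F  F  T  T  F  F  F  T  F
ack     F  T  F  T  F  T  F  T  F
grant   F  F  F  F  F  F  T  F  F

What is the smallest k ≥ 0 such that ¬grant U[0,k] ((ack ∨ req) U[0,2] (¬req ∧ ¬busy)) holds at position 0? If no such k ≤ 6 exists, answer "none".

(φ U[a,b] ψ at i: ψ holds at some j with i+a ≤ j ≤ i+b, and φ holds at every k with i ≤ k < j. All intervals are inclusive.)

Need earliest j ≥ 0 with ((ack ∨ req) U[0,2] (¬req ∧ ¬busy)), and ¬grant at every k in [0,j-1].
  j=0: rhs fails.
  j=1: rhs fails.
  j=2: rhs fails.
  j=3: rhs holds; lhs holds on [0,2]. k = 3.

3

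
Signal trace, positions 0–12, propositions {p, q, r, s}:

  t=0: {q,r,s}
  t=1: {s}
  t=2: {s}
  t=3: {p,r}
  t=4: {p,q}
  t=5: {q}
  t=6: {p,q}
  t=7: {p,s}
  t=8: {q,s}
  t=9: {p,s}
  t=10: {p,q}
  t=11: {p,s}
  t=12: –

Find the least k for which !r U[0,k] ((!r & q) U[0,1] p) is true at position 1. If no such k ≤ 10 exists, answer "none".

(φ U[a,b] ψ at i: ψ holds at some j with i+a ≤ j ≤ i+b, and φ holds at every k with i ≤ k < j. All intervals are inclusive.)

Need earliest j ≥ 1 with ((!r & q) U[0,1] p), and !r at every k in [1,j-1].
  j=1: rhs fails.
  j=2: rhs fails.
  j=3: rhs holds; lhs holds on [1,2]. k = 2.

2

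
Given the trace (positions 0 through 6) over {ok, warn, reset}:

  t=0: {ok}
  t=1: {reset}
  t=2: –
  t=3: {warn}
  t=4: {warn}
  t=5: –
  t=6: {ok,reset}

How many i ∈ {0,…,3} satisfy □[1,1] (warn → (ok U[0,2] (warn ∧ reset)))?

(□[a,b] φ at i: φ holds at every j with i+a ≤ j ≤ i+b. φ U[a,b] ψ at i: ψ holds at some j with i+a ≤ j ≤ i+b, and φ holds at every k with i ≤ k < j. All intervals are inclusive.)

Evaluate at each i in [0,3]:
  i=0: ✓ (all of [1,1])
  i=1: ✓ (all of [2,2])
  i=2: ✗ (fails at j=3)
  i=3: ✗ (fails at j=4)
Positions where it holds: {0, 1} → 2.

2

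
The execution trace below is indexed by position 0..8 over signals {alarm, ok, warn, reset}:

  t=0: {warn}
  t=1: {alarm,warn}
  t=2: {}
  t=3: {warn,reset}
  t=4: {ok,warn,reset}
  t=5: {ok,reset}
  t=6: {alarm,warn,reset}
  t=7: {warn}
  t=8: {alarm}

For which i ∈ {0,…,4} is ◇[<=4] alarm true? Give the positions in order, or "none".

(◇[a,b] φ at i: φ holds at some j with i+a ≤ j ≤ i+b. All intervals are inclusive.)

0, 1, 2, 3, 4

Evaluate at each i in [0,4]:
  i=0: ✓ (witness j=1)
  i=1: ✓ (witness j=1)
  i=2: ✓ (witness j=6)
  i=3: ✓ (witness j=6)
  i=4: ✓ (witness j=6)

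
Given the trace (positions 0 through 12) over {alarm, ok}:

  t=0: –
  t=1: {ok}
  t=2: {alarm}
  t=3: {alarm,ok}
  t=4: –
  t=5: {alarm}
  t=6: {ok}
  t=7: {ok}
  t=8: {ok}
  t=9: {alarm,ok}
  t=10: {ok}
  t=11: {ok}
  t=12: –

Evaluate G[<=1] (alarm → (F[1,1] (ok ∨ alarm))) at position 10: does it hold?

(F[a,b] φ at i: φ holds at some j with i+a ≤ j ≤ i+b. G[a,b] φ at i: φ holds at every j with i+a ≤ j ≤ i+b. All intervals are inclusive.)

Check (alarm → (F[1,1] (ok ∨ alarm))) at every j in [10,11]:
  j=10: antecedent false → ✓
  j=11: antecedent false → ✓
All positions satisfy it → formula holds.

True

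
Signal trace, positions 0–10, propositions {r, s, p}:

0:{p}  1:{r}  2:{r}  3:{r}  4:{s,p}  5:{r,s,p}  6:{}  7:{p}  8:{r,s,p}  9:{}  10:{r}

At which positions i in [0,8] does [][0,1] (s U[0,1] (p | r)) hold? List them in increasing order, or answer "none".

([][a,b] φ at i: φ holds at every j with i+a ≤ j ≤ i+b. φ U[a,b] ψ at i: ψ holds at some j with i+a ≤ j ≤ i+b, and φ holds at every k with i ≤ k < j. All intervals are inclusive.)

0, 1, 2, 3, 4, 7

Evaluate at each i in [0,8]:
  i=0: ✓ (all of [0,1])
  i=1: ✓ (all of [1,2])
  i=2: ✓ (all of [2,3])
  i=3: ✓ (all of [3,4])
  i=4: ✓ (all of [4,5])
  i=5: ✗ (fails at j=6)
  i=6: ✗ (fails at j=6)
  i=7: ✓ (all of [7,8])
  i=8: ✗ (fails at j=9)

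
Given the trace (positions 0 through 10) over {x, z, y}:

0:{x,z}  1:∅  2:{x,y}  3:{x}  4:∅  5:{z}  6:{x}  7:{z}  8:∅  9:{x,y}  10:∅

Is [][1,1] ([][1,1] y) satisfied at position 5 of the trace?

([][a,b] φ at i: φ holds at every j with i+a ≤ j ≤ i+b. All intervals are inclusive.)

Does not hold

Check [][1,1] y at every j in [6,6]:
  j=6: fails at 7
Fails at j=6 → formula fails.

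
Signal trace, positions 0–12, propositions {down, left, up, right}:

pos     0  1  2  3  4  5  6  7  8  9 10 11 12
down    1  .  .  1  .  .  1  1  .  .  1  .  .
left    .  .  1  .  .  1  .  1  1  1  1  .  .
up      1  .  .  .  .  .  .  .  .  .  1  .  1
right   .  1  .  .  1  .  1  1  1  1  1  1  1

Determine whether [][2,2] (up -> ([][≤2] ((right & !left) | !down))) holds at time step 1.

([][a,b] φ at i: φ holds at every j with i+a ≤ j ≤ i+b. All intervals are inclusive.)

Check (up -> ([][≤2] ((right & !left) | !down))) at every j in [3,3]:
  j=3: antecedent false → ✓
All positions satisfy it → formula holds.

Yes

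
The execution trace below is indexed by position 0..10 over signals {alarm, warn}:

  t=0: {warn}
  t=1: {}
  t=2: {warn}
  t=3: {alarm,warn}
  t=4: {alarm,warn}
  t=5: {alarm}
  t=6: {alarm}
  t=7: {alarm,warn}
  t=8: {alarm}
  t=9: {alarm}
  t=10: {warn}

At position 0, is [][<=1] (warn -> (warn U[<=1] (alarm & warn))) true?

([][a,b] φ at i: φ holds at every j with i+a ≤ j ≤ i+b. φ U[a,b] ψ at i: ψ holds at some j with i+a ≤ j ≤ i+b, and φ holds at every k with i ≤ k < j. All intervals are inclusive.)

Check (warn -> (warn U[<=1] (alarm & warn))) at every j in [0,1]:
  j=0: antecedent true; consequent fails → ✗
  j=1: antecedent false → ✓
Fails at j=0 → formula fails.

Does not hold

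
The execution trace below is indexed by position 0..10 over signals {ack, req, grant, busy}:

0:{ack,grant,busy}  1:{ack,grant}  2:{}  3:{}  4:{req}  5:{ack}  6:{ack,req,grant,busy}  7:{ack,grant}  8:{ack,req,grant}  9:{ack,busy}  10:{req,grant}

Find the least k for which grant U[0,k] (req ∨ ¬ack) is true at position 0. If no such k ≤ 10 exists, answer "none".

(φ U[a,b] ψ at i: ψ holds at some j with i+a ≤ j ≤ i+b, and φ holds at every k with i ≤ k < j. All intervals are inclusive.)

Need earliest j ≥ 0 with (req ∨ ¬ack), and grant at every k in [0,j-1].
  j=0: rhs fails.
  j=1: rhs fails.
  j=2: rhs holds; lhs holds on [0,1]. k = 2.

2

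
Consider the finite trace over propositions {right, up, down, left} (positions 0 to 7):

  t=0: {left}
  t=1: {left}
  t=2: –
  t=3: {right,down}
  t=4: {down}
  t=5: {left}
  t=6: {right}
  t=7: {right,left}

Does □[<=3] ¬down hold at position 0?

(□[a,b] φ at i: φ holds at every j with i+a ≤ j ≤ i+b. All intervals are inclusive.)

No

Check ¬down at every j in [0,3]:
  j=0: true
  j=1: true
  j=2: true
  j=3: false
Fails at j=3 → formula fails.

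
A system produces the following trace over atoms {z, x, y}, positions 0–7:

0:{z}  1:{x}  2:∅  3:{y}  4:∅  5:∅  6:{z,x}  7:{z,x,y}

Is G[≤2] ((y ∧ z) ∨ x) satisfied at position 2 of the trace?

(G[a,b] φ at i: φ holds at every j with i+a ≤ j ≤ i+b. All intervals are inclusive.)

No

Check ((y ∧ z) ∨ x) at every j in [2,4]:
  j=2: false
  j=3: false
  j=4: false
Fails at j=2 → formula fails.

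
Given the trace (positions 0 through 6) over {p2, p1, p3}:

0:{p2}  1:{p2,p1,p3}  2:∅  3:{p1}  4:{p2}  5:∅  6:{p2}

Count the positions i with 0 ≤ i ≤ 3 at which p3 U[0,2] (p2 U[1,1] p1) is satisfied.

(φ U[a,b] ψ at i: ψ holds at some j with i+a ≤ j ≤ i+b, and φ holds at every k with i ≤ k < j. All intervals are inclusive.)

Evaluate at each i in [0,3]:
  i=0: ✓ (rhs at j=0)
  i=1: ✗ (no rhs in [1,3])
  i=2: ✗ (no rhs in [2,4])
  i=3: ✗ (no rhs in [3,5])
Positions where it holds: {0} → 1.

1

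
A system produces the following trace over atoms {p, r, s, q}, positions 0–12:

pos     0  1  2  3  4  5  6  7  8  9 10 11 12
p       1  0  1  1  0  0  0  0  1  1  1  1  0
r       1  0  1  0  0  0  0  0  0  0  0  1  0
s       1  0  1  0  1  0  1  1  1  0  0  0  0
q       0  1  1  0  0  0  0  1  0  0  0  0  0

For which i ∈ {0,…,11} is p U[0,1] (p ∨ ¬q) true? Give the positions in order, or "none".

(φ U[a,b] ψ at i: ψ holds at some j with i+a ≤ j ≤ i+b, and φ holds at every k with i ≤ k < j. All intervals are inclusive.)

Evaluate at each i in [0,11]:
  i=0: ✓ (rhs at j=0)
  i=1: ✗ (lhs fails at k=1 before rhs at j=2)
  i=2: ✓ (rhs at j=2)
  i=3: ✓ (rhs at j=3)
  i=4: ✓ (rhs at j=4)
  i=5: ✓ (rhs at j=5)
  i=6: ✓ (rhs at j=6)
  i=7: ✗ (lhs fails at k=7 before rhs at j=8)
  i=8: ✓ (rhs at j=8)
  i=9: ✓ (rhs at j=9)
  i=10: ✓ (rhs at j=10)
  i=11: ✓ (rhs at j=11)

0, 2, 3, 4, 5, 6, 8, 9, 10, 11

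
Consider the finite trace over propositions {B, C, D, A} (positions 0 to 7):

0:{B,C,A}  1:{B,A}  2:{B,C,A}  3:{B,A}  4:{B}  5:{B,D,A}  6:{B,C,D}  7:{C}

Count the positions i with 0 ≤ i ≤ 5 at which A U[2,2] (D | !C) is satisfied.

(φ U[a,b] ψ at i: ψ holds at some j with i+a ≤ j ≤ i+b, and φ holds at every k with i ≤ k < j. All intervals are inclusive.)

2

Evaluate at each i in [0,5]:
  i=0: ✗ (no rhs in [2,2])
  i=1: ✓ (rhs at j=3; lhs holds on [1,2])
  i=2: ✓ (rhs at j=4; lhs holds on [2,3])
  i=3: ✗ (lhs fails at k=4 before rhs at j=5)
  i=4: ✗ (lhs fails at k=4 before rhs at j=6)
  i=5: ✗ (no rhs in [7,7])
Positions where it holds: {1, 2} → 2.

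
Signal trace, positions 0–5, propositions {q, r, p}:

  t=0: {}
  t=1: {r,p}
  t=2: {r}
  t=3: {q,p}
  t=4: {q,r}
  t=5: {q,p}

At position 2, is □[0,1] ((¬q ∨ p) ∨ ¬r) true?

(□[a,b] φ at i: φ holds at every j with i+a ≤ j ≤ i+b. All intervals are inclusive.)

Check ((¬q ∨ p) ∨ ¬r) at every j in [2,3]:
  j=2: true
  j=3: true
All positions satisfy it → formula holds.

Yes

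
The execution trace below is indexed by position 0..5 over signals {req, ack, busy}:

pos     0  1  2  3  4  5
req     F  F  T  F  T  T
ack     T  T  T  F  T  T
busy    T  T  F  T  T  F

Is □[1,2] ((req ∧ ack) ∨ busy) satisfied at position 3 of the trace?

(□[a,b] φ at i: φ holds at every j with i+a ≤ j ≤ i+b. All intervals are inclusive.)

Yes

Check ((req ∧ ack) ∨ busy) at every j in [4,5]:
  j=4: true
  j=5: true
All positions satisfy it → formula holds.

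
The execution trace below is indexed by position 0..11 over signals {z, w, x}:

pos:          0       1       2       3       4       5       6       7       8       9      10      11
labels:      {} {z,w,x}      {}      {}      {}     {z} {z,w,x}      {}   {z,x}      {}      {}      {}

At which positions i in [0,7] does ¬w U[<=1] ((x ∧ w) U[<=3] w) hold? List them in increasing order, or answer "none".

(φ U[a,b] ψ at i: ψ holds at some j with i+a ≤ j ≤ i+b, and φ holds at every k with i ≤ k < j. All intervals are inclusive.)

0, 1, 5, 6

Evaluate at each i in [0,7]:
  i=0: ✓ (rhs at j=1; lhs holds on [0,0])
  i=1: ✓ (rhs at j=1)
  i=2: ✗ (no rhs in [2,3])
  i=3: ✗ (no rhs in [3,4])
  i=4: ✗ (no rhs in [4,5])
  i=5: ✓ (rhs at j=6; lhs holds on [5,5])
  i=6: ✓ (rhs at j=6)
  i=7: ✗ (no rhs in [7,8])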